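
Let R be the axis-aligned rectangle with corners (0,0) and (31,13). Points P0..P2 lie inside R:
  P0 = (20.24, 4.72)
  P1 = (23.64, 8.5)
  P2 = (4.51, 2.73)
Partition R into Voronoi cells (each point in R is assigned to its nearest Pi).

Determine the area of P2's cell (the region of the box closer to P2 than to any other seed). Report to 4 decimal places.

1. box [0,31]×[0,13]: [(0, 0) (31, 0) (31, 13) (0, 13)]
2. ⊥bis P2·P0 via (12.375,3.725): [(0, 0) (12.8462, 0) (11.2016, 13) (0, 13)]  |A|=156.3112
3. ⊥bis P2·P1 via (14.075,5.615): [(0, 0) (12.8462, 0) (11.2016, 13) (0, 13)]  |A|=156.3112
4. canonical 4-gon: [(0, 0) (12.8462, 0) (11.2016, 13) (0, 13)]
5. shoelace: 156.3112

Area of P2's cell: 156.3112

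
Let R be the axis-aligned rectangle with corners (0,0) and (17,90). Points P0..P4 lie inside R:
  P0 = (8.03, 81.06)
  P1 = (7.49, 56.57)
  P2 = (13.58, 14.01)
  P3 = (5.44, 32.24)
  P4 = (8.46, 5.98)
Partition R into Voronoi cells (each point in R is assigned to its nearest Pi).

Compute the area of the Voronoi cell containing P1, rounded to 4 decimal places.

Area of P1's cell: 417.6075

1. box [0,17]×[0,90]: [(0, 0) (17, 0) (17, 90) (0, 90)]
2. ⊥bis P1·P0 via (7.76,68.815): [(0, 68.9861) (0, 0) (17, 0) (17, 68.6113)]  |A|=1169.5776
3. ⊥bis P1·P2 via (10.535,35.29): [(0, 68.9861) (0, 33.7825) (17, 36.2151) (17, 68.6113)]  |A|=574.5979
4. ⊥bis P1·P3 via (6.465,44.405): [(0, 68.9861) (0, 44.9497) (17, 43.5173) (17, 68.6113)]  |A|=417.6075
5. ⊥bis P1·P4 via (7.975,31.275): [(0, 68.9861) (0, 44.9497) (17, 43.5173) (17, 68.6113)]  |A|=417.6075
6. canonical 4-gon: [(0, 68.9861) (0, 44.9497) (17, 43.5173) (17, 68.6113)]
7. shoelace: 417.6075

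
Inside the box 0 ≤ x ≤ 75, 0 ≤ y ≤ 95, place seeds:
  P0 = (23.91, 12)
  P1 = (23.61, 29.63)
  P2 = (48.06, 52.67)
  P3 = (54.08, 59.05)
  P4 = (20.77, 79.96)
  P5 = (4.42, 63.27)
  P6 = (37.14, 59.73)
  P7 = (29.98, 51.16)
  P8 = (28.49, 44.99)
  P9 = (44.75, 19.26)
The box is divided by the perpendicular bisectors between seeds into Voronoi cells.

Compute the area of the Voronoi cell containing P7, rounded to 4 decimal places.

Area of P7's cell: 238.4586

1. box [0,75]×[0,95]: [(0, 0) (75, 0) (75, 95) (0, 95)]
2. ⊥bis P7·P0 via (26.945,31.58): [(0, 35.7566) (75, 24.1312) (75, 95) (0, 95)]  |A|=4879.2059
3. ⊥bis P7·P1 via (26.795,40.395): [(0, 48.3227) (75, 26.1328) (75, 95) (0, 95)]  |A|=4332.9186
4. ⊥bis P7·P2 via (39.02,51.915): [(0, 48.3227) (40.3162, 36.3945) (35.4216, 95) (0, 95)]  |A|=1978.8768
5. ⊥bis P7·P3 via (42.03,55.105): [(0, 48.3227) (40.3162, 36.3945) (37.6315, 68.5402) (28.9689, 95) (0, 95)]  |A|=1893.5083
6. ⊥bis P7·P4 via (25.375,65.56): [(0, 57.4453) (0, 48.3227) (40.3162, 36.3945) (37.6315, 68.5402) (37.3531, 69.3905)]  |A|=821.1753
7. ⊥bis P7·P5 via (17.2,57.215): [(20.4, 63.969) (11.3903, 44.9527) (40.3162, 36.3945) (37.6315, 68.5402) (37.3531, 69.3905)]  |A|=604.6435
8. ⊥bis P7·P6 via (33.56,55.445): [(22.5387, 64.653) (20.4, 63.969) (11.3903, 44.9527) (40.3162, 36.3945) (39.1126, 50.8059)]  |A|=460.9773
9. ⊥bis P7·P8 via (29.235,48.075): [(22.5387, 64.653) (20.4, 63.969) (14.5498, 51.6213) (39.5487, 45.5843) (39.1126, 50.8059)]  |A|=238.4586
10. ⊥bis P7·P9 via (37.365,35.21): [(22.5387, 64.653) (20.4, 63.969) (14.5498, 51.6213) (39.5487, 45.5843) (39.1126, 50.8059)]  |A|=238.4586
11. canonical 5-gon: [(22.5387, 64.653) (20.4, 63.969) (14.5498, 51.6213) (39.5487, 45.5843) (39.1126, 50.8059)]
12. shoelace: 238.4586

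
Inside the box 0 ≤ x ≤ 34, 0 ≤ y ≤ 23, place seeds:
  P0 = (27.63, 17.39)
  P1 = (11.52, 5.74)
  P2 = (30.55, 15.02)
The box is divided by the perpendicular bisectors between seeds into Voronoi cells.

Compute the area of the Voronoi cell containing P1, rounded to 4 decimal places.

Area of P1's cell: 444.1067

1. box [0,34]×[0,23]: [(0, 0) (34, 0) (34, 23) (0, 23)]
2. ⊥bis P1·P0 via (19.575,11.565): [(0, 0) (27.9383, 0) (11.3057, 23) (0, 23)]  |A|=451.3061
3. ⊥bis P1·P2 via (21.035,10.38): [(0, 0) (26.0968, 0) (22.2838, 7.8192) (11.3057, 23) (0, 23)]  |A|=444.1067
4. canonical 5-gon: [(0, 0) (26.0968, 0) (22.2838, 7.8192) (11.3057, 23) (0, 23)]
5. shoelace: 444.1067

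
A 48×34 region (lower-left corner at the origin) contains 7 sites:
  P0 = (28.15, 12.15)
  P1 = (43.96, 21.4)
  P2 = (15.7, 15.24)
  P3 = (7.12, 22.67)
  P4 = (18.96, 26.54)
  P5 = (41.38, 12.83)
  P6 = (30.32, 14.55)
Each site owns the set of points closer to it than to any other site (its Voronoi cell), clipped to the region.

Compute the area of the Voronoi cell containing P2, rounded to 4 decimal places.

1. box [0,48]×[0,34]: [(0, 0) (48, 0) (48, 34) (0, 34)]
2. ⊥bis P2·P0 via (21.925,13.695): [(0, 0) (18.526, 0) (26.9646, 34) (0, 34)]  |A|=773.3394
3. ⊥bis P2·P1 via (29.83,18.32): [(0, 0) (18.526, 0) (26.6704, 32.815) (26.4121, 34) (0, 34)]  |A|=773.0121
4. ⊥bis P2·P3 via (11.41,18.955): [(0, 5.779) (0, 0) (18.526, 0) (26.6704, 32.815) (26.4121, 34) (24.4385, 34)]  |A|=428.1728
5. ⊥bis P2·P4 via (17.33,20.89): [(13.934, 21.8697) (0, 5.779) (0, 0) (18.526, 0) (23.2844, 19.1722)]  |A|=338.8928
6. ⊥bis P2·P5 via (28.54,14.035): [(13.934, 21.8697) (0, 5.779) (0, 0) (18.526, 0) (23.2844, 19.1722)]  |A|=338.8928
7. ⊥bis P2·P6 via (23.01,14.895): [(23.2128, 19.1928) (13.934, 21.8697) (0, 5.779) (0, 0) (18.526, 0) (23.1948, 18.8113)]  |A|=338.8789
8. canonical 6-gon: [(23.2128, 19.1928) (13.934, 21.8697) (0, 5.779) (0, 0) (18.526, 0) (23.1948, 18.8113)]
9. shoelace: 338.8789

Area of P2's cell: 338.8789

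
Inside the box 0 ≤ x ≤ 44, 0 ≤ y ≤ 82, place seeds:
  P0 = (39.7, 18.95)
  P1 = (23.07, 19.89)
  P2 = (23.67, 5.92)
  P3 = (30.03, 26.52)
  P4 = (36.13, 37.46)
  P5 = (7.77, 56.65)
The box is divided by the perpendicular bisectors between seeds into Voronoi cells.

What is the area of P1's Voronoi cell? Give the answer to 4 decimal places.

Area of P1's cell: 564.2517

1. box [0,44]×[0,82]: [(0, 0) (44, 0) (44, 82) (0, 82)]
2. ⊥bis P1·P0 via (31.385,19.42): [(0, 0) (30.2873, 0) (34.9223, 82) (0, 82)]  |A|=2673.5932
3. ⊥bis P1·P2 via (23.37,12.905): [(0, 11.9013) (31.0354, 13.2342) (34.9223, 82) (0, 82)]  |A|=2288.4987
4. ⊥bis P1·P3 via (26.55,23.205): [(0, 51.0765) (0, 11.9013) (31.0354, 13.2342) (31.3161, 18.2016)]  |A|=690.3038
5. ⊥bis P1·P4 via (29.6,28.675): [(1.3034, 49.7082) (0, 50.677) (0, 11.9013) (31.0354, 13.2342) (31.3161, 18.2016)]  |A|=690.0435
6. ⊥bis P1·P5 via (15.42,38.27): [(13.1137, 37.3101) (0, 31.852) (0, 11.9013) (31.0354, 13.2342) (31.3161, 18.2016)]  |A|=564.2517
7. canonical 5-gon: [(13.1137, 37.3101) (0, 31.852) (0, 11.9013) (31.0354, 13.2342) (31.3161, 18.2016)]
8. shoelace: 564.2517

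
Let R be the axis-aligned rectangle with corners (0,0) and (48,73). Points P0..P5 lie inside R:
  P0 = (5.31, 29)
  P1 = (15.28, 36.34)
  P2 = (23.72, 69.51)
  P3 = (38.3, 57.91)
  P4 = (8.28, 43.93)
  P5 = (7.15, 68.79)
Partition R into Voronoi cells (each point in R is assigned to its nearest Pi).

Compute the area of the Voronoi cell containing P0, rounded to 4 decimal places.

Area of P0's cell: 767.5285

1. box [0,48]×[0,73]: [(0, 0) (48, 0) (48, 73) (0, 73)]
2. ⊥bis P0·P1 via (10.295,32.67): [(0, 46.6538) (0, 0) (34.3469, 0)]  |A|=801.2077
3. ⊥bis P0·P2 via (14.515,49.255): [(0, 46.6538) (0, 0) (34.3469, 0)]  |A|=801.2077
4. ⊥bis P0·P3 via (21.805,43.455): [(0, 46.6538) (0, 0) (34.3469, 0)]  |A|=801.2077
5. ⊥bis P0·P4 via (6.795,36.465): [(7.6222, 36.3004) (0, 37.8167) (0, 0) (34.3469, 0)]  |A|=767.5285
6. ⊥bis P0·P5 via (6.23,48.895): [(7.6222, 36.3004) (0, 37.8167) (0, 0) (34.3469, 0)]  |A|=767.5285
7. canonical 4-gon: [(7.6222, 36.3004) (0, 37.8167) (0, 0) (34.3469, 0)]
8. shoelace: 767.5285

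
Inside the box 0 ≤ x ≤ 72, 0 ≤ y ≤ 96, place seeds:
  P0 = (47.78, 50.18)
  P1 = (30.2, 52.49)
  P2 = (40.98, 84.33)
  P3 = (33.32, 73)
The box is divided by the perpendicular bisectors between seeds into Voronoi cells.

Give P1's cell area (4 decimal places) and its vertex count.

Area of P1's cell: 2352.8835 (4 vertices)

1. box [0,72]×[0,96]: [(0, 0) (72, 0) (72, 96) (0, 96)]
2. ⊥bis P1·P0 via (38.99,51.335): [(0, 0) (32.2446, 0) (44.859, 96) (0, 96)]  |A|=3700.9712
3. ⊥bis P1·P2 via (35.59,68.41): [(0, 80.4596) (0, 0) (32.2446, 0) (40.9933, 66.5806)]  |A|=2722.5849
4. ⊥bis P1·P3 via (31.76,62.745): [(0, 67.5764) (0, 0) (32.2446, 0) (40.3182, 61.4431)]  |A|=2352.8835
5. canonical 4-gon: [(0, 67.5764) (0, 0) (32.2446, 0) (40.3182, 61.4431)]
6. shoelace: 2352.8835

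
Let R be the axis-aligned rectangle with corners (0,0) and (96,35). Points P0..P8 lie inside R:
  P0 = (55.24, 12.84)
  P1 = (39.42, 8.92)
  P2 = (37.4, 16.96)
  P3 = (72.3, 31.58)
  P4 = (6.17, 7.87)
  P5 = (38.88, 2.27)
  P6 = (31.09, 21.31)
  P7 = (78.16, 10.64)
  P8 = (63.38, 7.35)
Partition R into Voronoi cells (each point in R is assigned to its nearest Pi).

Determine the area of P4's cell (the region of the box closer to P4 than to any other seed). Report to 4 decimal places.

1. box [0,96]×[0,35]: [(0, 0) (96, 0) (96, 35) (0, 35)]
2. ⊥bis P4·P0 via (30.705,10.355): [(0, 0) (31.7538, 0) (28.2089, 35) (0, 35)]  |A|=1049.3464
3. ⊥bis P4·P1 via (22.795,8.395): [(0, 0) (23.0601, 0) (21.9548, 35) (0, 35)]  |A|=787.7616
4. ⊥bis P4·P2 via (21.785,12.415): [(0, 0) (23.0601, 0) (22.7755, 9.0119) (15.2113, 35) (0, 35)]  |A|=700.1354
5. ⊥bis P4·P3 via (39.235,19.725): [(0, 0) (23.0601, 0) (22.7755, 9.0119) (15.2113, 35) (0, 35)]  |A|=700.1354
6. ⊥bis P4·P5 via (22.525,5.07): [(0, 0) (21.657, 0) (22.8416, 6.9193) (22.7755, 9.0119) (15.2113, 35) (0, 35)]  |A|=695.2811
7. ⊥bis P4·P6 via (18.63,14.59): [(0, 0) (21.657, 0) (22.8236, 6.8143) (7.6224, 35) (0, 35)]  |A|=580.623
8. ⊥bis P4·P7 via (42.165,9.255): [(0, 0) (21.657, 0) (22.8236, 6.8143) (7.6224, 35) (0, 35)]  |A|=580.623
9. ⊥bis P4·P8 via (34.775,7.61): [(0, 0) (21.657, 0) (22.8236, 6.8143) (7.6224, 35) (0, 35)]  |A|=580.623
10. canonical 5-gon: [(0, 0) (21.657, 0) (22.8236, 6.8143) (7.6224, 35) (0, 35)]
11. shoelace: 580.623

Area of P4's cell: 580.6230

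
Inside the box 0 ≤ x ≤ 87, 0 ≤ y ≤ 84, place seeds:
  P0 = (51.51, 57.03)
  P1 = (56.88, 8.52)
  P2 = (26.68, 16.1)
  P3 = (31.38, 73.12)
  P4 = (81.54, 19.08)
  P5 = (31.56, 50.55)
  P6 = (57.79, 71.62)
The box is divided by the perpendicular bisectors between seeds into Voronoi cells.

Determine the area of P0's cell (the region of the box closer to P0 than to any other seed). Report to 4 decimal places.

Area of P0's cell: 896.9413

1. box [0,87]×[0,84]: [(0, 0) (87, 0) (87, 84) (0, 84)]
2. ⊥bis P0·P1 via (54.195,32.775): [(0, 26.7757) (87, 36.4065) (87, 84) (0, 84)]  |A|=4559.5764
3. ⊥bis P0·P2 via (39.095,36.565): [(0, 60.2818) (46.7086, 31.9463) (87, 36.4065) (87, 84) (0, 84)]  |A|=3777.0647
4. ⊥bis P0·P3 via (41.445,65.075): [(25.3309, 44.9149) (46.7086, 31.9463) (87, 36.4065) (87, 84) (56.5718, 84)]  |A|=2371.1047
5. ⊥bis P0·P4 via (66.525,38.055): [(25.3309, 44.9149) (46.7086, 31.9463) (60.7726, 33.5031) (87, 54.257) (87, 84) (56.5718, 84)]  |A|=2137.0192
6. ⊥bis P0·P5 via (41.535,53.79): [(38.9026, 61.8943) (48.5634, 32.1516) (60.7726, 33.5031) (87, 54.257) (87, 84) (56.5718, 84)]  |A|=1838.9508
7. ⊥bis P0·P6 via (54.65,64.325): [(44.3792, 68.7459) (38.9026, 61.8943) (48.5634, 32.1516) (60.7726, 33.5031) (83.8435, 51.7592)]  |A|=896.9413
8. canonical 5-gon: [(44.3792, 68.7459) (38.9026, 61.8943) (48.5634, 32.1516) (60.7726, 33.5031) (83.8435, 51.7592)]
9. shoelace: 896.9413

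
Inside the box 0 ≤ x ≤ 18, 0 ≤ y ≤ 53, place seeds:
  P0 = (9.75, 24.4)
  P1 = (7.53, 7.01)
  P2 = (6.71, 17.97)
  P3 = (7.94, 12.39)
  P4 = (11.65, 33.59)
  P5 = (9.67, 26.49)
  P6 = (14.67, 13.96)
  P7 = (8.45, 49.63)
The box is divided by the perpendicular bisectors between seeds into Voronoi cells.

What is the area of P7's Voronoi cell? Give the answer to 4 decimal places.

1. box [0,18]×[0,53]: [(0, 0) (18, 0) (18, 53) (0, 53)]
2. ⊥bis P7·P0 via (9.1,37.015): [(0, 36.5461) (18, 37.4736) (18, 53) (0, 53)]  |A|=287.8227
3. ⊥bis P7·P1 via (7.99,28.32): [(0, 36.5461) (18, 37.4736) (18, 53) (0, 53)]  |A|=287.8227
4. ⊥bis P7·P2 via (7.58,33.8): [(0, 36.5461) (18, 37.4736) (18, 53) (0, 53)]  |A|=287.8227
5. ⊥bis P7·P3 via (8.195,31.01): [(0, 36.5461) (18, 37.4736) (18, 53) (0, 53)]  |A|=287.8227
6. ⊥bis P7·P4 via (10.05,41.61): [(0, 39.605) (18, 43.196) (18, 53) (0, 53)]  |A|=208.7906
7. ⊥bis P7·P5 via (9.06,38.06): [(0, 39.605) (18, 43.196) (18, 53) (0, 53)]  |A|=208.7906
8. ⊥bis P7·P6 via (11.56,31.795): [(0, 39.605) (18, 43.196) (18, 53) (0, 53)]  |A|=208.7906
9. canonical 4-gon: [(0, 39.605) (18, 43.196) (18, 53) (0, 53)]
10. shoelace: 208.7906

Area of P7's cell: 208.7906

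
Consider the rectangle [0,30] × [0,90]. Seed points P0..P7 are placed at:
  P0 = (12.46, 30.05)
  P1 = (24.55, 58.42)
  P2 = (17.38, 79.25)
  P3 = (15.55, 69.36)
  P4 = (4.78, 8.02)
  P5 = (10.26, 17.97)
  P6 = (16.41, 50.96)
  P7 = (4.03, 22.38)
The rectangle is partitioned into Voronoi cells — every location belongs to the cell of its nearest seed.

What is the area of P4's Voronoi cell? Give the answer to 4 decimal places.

1. box [0,30]×[0,90]: [(0, 0) (30, 0) (30, 90) (0, 90)]
2. ⊥bis P4·P0 via (8.62,19.035): [(0, 22.0401) (0, 0) (30, 0) (30, 11.5816)]  |A|=504.325
3. ⊥bis P4·P1 via (14.665,33.22): [(0, 22.0401) (0, 0) (30, 0) (30, 11.5816)]  |A|=504.325
4. ⊥bis P4·P2 via (11.08,43.635): [(0, 22.0401) (0, 0) (30, 0) (30, 11.5816)]  |A|=504.325
5. ⊥bis P4·P3 via (10.165,38.69): [(0, 22.0401) (0, 0) (30, 0) (30, 11.5816)]  |A|=504.325
6. ⊥bis P4·P5 via (7.52,12.995): [(0, 17.1367) (0, 0) (30, 0) (30, 0.6141)]  |A|=266.2609
7. ⊥bis P4·P6 via (10.595,29.49): [(0, 17.1367) (0, 0) (30, 0) (30, 0.6141)]  |A|=266.2609
8. ⊥bis P4·P7 via (4.405,15.2): [(3.5934, 15.1576) (0, 14.9699) (0, 0) (30, 0) (30, 0.6141)]  |A|=262.3679
9. canonical 5-gon: [(3.5934, 15.1576) (0, 14.9699) (0, 0) (30, 0) (30, 0.6141)]
10. shoelace: 262.3679

Area of P4's cell: 262.3679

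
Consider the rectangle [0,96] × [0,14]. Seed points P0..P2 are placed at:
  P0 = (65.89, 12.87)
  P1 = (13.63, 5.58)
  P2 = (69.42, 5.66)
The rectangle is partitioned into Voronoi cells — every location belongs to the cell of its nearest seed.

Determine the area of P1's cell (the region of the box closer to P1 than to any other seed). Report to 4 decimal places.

1. box [0,96]×[0,14]: [(0, 0) (96, 0) (96, 14) (0, 14)]
2. ⊥bis P1·P0 via (39.76,9.225): [(0, 0) (41.0468, 0) (39.0939, 14) (0, 14)]  |A|=560.9853
3. ⊥bis P1·P2 via (41.525,5.62): [(0, 0) (41.0468, 0) (39.0939, 14) (0, 14)]  |A|=560.9853
4. canonical 4-gon: [(0, 0) (41.0468, 0) (39.0939, 14) (0, 14)]
5. shoelace: 560.9853

Area of P1's cell: 560.9853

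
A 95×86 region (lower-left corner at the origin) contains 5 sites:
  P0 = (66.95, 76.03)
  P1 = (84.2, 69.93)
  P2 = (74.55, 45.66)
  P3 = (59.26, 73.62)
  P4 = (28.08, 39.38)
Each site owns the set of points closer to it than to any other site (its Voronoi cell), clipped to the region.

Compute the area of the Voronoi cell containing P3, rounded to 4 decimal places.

Area of P3's cell: 1122.7035

1. box [0,95]×[0,86]: [(0, 0) (95, 0) (95, 86) (0, 86)]
2. ⊥bis P3·P0 via (63.105,74.825): [(0, 0) (86.5547, 0) (59.6028, 86) (0, 86)]  |A|=6284.7738
3. ⊥bis P3·P1 via (71.73,71.775): [(0, 0) (61.1105, 0) (69.2705, 55.1517) (59.6028, 86) (0, 86)]  |A|=5583.1289
4. ⊥bis P3·P2 via (66.905,59.64): [(0, 23.0528) (67.7236, 60.0877) (59.6028, 86) (0, 86)]  |A|=2903.7291
5. ⊥bis P3·P4 via (43.67,56.5): [(50.2335, 50.5231) (67.7236, 60.0877) (59.6028, 86) (11.2749, 86)]  |A|=1122.7035
6. canonical 4-gon: [(50.2335, 50.5231) (67.7236, 60.0877) (59.6028, 86) (11.2749, 86)]
7. shoelace: 1122.7035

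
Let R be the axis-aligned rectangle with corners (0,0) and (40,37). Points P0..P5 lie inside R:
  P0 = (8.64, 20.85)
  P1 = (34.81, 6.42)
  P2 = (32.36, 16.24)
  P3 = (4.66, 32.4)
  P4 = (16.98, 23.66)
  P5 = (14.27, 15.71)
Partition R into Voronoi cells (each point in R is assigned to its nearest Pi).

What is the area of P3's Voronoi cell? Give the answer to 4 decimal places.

1. box [0,40]×[0,37]: [(0, 0) (40, 0) (40, 37) (0, 37)]
2. ⊥bis P3·P0 via (6.65,26.625): [(0, 24.3335) (36.7584, 37) (0, 37)]  |A|=232.8001
3. ⊥bis P3·P1 via (19.735,19.41): [(0, 24.3335) (34.104, 36.0853) (34.8922, 37) (0, 37)]  |A|=231.9467
4. ⊥bis P3·P2 via (18.51,24.32): [(0, 24.3335) (23.1772, 32.3201) (25.9074, 37) (0, 37)]  |A|=207.4094
5. ⊥bis P3·P4 via (10.82,28.03): [(0, 24.3335) (10.85, 28.0723) (17.1835, 37) (0, 37)]  |A|=145.4204
6. ⊥bis P3·P5 via (9.465,24.055): [(0, 24.3335) (10.85, 28.0723) (17.1835, 37) (0, 37)]  |A|=145.4204
7. canonical 4-gon: [(0, 24.3335) (10.85, 28.0723) (17.1835, 37) (0, 37)]
8. shoelace: 145.4204

Area of P3's cell: 145.4204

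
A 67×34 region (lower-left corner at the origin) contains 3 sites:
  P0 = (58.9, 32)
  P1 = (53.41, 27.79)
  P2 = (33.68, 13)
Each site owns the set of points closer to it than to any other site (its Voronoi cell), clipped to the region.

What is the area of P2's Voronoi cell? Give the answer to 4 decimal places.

Area of P2's cell: 1567.0586

1. box [0,67]×[0,34]: [(0, 0) (67, 0) (67, 34) (0, 34)]
2. ⊥bis P2·P0 via (46.29,22.5): [(0, 0) (63.2408, 0) (37.6262, 34) (0, 34)]  |A|=1714.7403
3. ⊥bis P2·P1 via (43.545,20.395): [(0, 0) (58.8335, 0) (33.3464, 34) (0, 34)]  |A|=1567.0586
4. canonical 4-gon: [(0, 0) (58.8335, 0) (33.3464, 34) (0, 34)]
5. shoelace: 1567.0586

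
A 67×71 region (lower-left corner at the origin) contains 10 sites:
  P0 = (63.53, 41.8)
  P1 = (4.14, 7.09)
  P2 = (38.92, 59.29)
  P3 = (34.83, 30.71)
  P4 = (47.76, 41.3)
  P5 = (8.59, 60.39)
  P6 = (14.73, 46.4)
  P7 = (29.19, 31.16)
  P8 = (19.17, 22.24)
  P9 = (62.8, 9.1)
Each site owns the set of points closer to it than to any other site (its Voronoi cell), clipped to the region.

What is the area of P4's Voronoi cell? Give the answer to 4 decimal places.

1. box [0,67]×[0,71]: [(0, 0) (67, 0) (67, 71) (0, 71)]
2. ⊥bis P4·P0 via (55.645,41.55): [(0, 0) (56.9624, 0) (54.7113, 71) (0, 71)]  |A|=3964.4142
3. ⊥bis P4·P1 via (25.95,24.195): [(0, 57.283) (44.9255, 0) (56.9624, 0) (54.7113, 71) (0, 71)]  |A|=2677.6817
4. ⊥bis P4·P2 via (43.34,50.295): [(16.0121, 36.8665) (44.9255, 0) (56.9624, 0) (55.1832, 56.1146)]  |A|=1338.0372
5. ⊥bis P4·P3 via (41.295,36.005): [(33.5366, 45.4778) (56.4058, 17.5553) (55.1832, 56.1146)]  |A|=423.8414
6. ⊥bis P4·P5 via (28.175,50.845): [(33.5366, 45.4778) (56.4058, 17.5553) (55.1832, 56.1146)]  |A|=423.8414
7. ⊥bis P4·P6 via (31.245,43.85): [(33.5366, 45.4778) (56.4058, 17.5553) (55.1832, 56.1146)]  |A|=423.8414
8. ⊥bis P4·P7 via (38.475,36.23): [(33.5366, 45.4778) (56.4058, 17.5553) (55.1832, 56.1146)]  |A|=423.8414
9. ⊥bis P4·P8 via (33.465,31.77): [(33.5366, 45.4778) (56.4058, 17.5553) (55.1832, 56.1146)]  |A|=423.8414
10. ⊥bis P4·P9 via (55.28,25.2): [(33.5366, 45.4778) (51.5655, 23.465) (56.1505, 25.6066) (55.1832, 56.1146)]  |A|=405.1106
11. canonical 4-gon: [(33.5366, 45.4778) (51.5655, 23.465) (56.1505, 25.6066) (55.1832, 56.1146)]
12. shoelace: 405.1106

Area of P4's cell: 405.1106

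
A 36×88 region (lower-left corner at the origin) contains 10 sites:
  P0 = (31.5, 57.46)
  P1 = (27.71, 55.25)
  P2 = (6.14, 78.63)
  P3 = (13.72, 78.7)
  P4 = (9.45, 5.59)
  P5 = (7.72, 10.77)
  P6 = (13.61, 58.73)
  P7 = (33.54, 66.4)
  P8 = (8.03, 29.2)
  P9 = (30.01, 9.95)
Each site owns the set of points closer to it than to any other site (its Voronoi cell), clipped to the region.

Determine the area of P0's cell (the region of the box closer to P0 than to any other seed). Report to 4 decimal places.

Area of P0's cell: 83.4025

1. box [0,36]×[0,88]: [(0, 0) (36, 0) (36, 88) (0, 88)]
2. ⊥bis P0·P1 via (29.605,56.355): [(36, 45.388) (36, 88) (11.1524, 88)]  |A|=529.4034
3. ⊥bis P0·P2 via (18.82,68.045): [(21.1564, 70.8438) (36, 45.388) (36, 88) (35.478, 88)]  |A|=320.7356
4. ⊥bis P0·P3 via (22.61,68.08): [(22.7162, 68.1689) (36, 45.388) (36, 79.2888)]  |A|=225.1659
5. ⊥bis P0·P4 via (20.475,31.525): [(22.7162, 68.1689) (36, 45.388) (36, 79.2888)]  |A|=225.1659
6. ⊥bis P0·P5 via (19.61,34.115): [(22.7162, 68.1689) (36, 45.388) (36, 79.2888)]  |A|=225.1659
7. ⊥bis P0·P6 via (22.555,58.095): [(23.3051, 68.6619) (23.21, 67.322) (36, 45.388) (36, 79.2888)]  |A|=224.7948
8. ⊥bis P0·P7 via (32.52,61.93): [(25.4078, 63.5529) (36, 45.388) (36, 61.1359)]  |A|=83.4025
9. ⊥bis P0·P8 via (19.765,43.33): [(25.4078, 63.5529) (36, 45.388) (36, 61.1359)]  |A|=83.4025
10. ⊥bis P0·P9 via (30.755,33.705): [(25.4078, 63.5529) (36, 45.388) (36, 61.1359)]  |A|=83.4025
11. canonical 3-gon: [(25.4078, 63.5529) (36, 45.388) (36, 61.1359)]
12. shoelace: 83.4025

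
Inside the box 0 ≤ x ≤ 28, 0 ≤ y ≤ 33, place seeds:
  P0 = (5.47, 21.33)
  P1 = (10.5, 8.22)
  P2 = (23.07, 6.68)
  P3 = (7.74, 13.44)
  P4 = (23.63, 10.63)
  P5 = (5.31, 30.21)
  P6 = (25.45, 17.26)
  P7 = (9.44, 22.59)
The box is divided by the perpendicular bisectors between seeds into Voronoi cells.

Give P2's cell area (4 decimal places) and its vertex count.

Area of P2's cell: 101.7135 (4 vertices)

1. box [0,28]×[0,33]: [(0, 0) (28, 0) (28, 33) (0, 33)]
2. ⊥bis P2·P0 via (14.27,14.005): [(2.6124, 0) (28, 0) (28, 30.4997)]  |A|=387.1572
3. ⊥bis P2·P1 via (16.785,7.45): [(18.1607, 18.6792) (15.8723, 0) (28, 0) (28, 30.4997)]  |A|=263.3157
4. ⊥bis P2·P3 via (15.405,10.06): [(20.3831, 21.349) (17.7587, 15.3976) (15.8723, 0) (28, 0) (28, 30.4997)]  |A|=260.2059
5. ⊥bis P2·P4 via (23.35,8.655): [(17.0422, 9.5493) (15.8723, 0) (28, 0) (28, 7.9958)]  |A|=101.7135
6. ⊥bis P2·P5 via (14.19,18.445): [(17.0422, 9.5493) (15.8723, 0) (28, 0) (28, 7.9958)]  |A|=101.7135
7. ⊥bis P2·P6 via (24.26,11.97): [(17.0422, 9.5493) (15.8723, 0) (28, 0) (28, 7.9958)]  |A|=101.7135
8. ⊥bis P2·P7 via (16.255,14.635): [(17.0422, 9.5493) (15.8723, 0) (28, 0) (28, 7.9958)]  |A|=101.7135
9. canonical 4-gon: [(17.0422, 9.5493) (15.8723, 0) (28, 0) (28, 7.9958)]
10. shoelace: 101.7135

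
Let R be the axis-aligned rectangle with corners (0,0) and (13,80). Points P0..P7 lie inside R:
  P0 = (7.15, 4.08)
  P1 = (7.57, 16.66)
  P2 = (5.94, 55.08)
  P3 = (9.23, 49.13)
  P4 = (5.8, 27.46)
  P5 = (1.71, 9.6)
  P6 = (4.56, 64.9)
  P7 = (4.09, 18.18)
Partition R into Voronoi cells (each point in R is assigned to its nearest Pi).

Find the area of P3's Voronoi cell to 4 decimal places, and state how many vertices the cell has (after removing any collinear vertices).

1. box [0,13]×[0,80]: [(0, 0) (13, 0) (13, 80) (0, 80)]
2. ⊥bis P3·P0 via (8.19,26.605): [(0, 26.9831) (13, 26.3829) (13, 80) (0, 80)]  |A|=693.1206
3. ⊥bis P3·P1 via (8.4,32.895): [(0, 33.3244) (13, 32.6598) (13, 80) (0, 80)]  |A|=611.1022
4. ⊥bis P3·P2 via (7.585,52.105): [(0, 47.9109) (0, 33.3244) (13, 32.6598) (13, 55.0992)]  |A|=240.668
5. ⊥bis P3·P4 via (7.515,38.295): [(0, 47.9109) (0, 39.4845) (13, 37.4268) (13, 55.0992)]  |A|=169.6422
6. ⊥bis P3·P5 via (5.47,29.365): [(0, 47.9109) (0, 39.4845) (13, 37.4268) (13, 55.0992)]  |A|=169.6422
7. ⊥bis P3·P6 via (6.895,57.015): [(0, 47.9109) (0, 39.4845) (13, 37.4268) (13, 55.0992)]  |A|=169.6422
8. ⊥bis P3·P7 via (6.66,33.655): [(0, 47.9109) (0, 39.4845) (13, 37.4268) (13, 55.0992)]  |A|=169.6422
9. canonical 4-gon: [(0, 47.9109) (0, 39.4845) (13, 37.4268) (13, 55.0992)]
10. shoelace: 169.6422

Area of P3's cell: 169.6422 (4 vertices)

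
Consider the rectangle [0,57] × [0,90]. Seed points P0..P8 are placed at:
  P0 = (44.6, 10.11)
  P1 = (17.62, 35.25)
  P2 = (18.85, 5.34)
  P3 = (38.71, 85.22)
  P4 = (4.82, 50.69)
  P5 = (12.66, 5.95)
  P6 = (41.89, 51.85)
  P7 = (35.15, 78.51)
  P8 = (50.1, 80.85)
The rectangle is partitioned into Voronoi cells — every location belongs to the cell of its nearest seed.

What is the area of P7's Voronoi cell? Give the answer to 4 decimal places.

Area of P7's cell: 783.1302

1. box [0,57]×[0,90]: [(0, 0) (57, 0) (57, 90) (0, 90)]
2. ⊥bis P7·P0 via (39.875,44.31): [(0, 38.801) (57, 46.676) (57, 90) (0, 90)]  |A|=2693.9081
3. ⊥bis P7·P1 via (26.385,56.88): [(0, 67.5718) (52.9478, 46.1161) (57, 46.676) (57, 90) (0, 90)]  |A|=1932.2305
4. ⊥bis P7·P2 via (27,41.925): [(0, 67.5718) (52.9478, 46.1161) (57, 46.676) (57, 90) (0, 90)]  |A|=1932.2305
5. ⊥bis P7·P3 via (36.93,81.865): [(0, 67.5718) (52.9478, 46.1161) (57, 46.676) (57, 71.2168) (21.5969, 90) (0, 90)]  |A|=1599.7393
6. ⊥bis P7·P4 via (19.985,64.6): [(0, 86.3881) (27.4691, 56.4407) (52.9478, 46.1161) (57, 46.676) (57, 71.2168) (21.5969, 90) (0, 90)]  |A|=1341.3069
7. ⊥bis P7·P5 via (23.905,42.23): [(0, 86.3881) (27.4691, 56.4407) (52.9478, 46.1161) (57, 46.676) (57, 71.2168) (21.5969, 90) (0, 90)]  |A|=1341.3069
8. ⊥bis P7·P6 via (38.52,65.18): [(0, 86.3881) (23.0422, 61.267) (57, 69.852) (57, 71.2168) (21.5969, 90) (0, 90)]  |A|=870.1036
9. ⊥bis P7·P8 via (42.625,79.68): [(0, 86.3881) (23.0422, 61.267) (44.6519, 66.7302) (42.7678, 78.7678) (21.5969, 90) (0, 90)]  |A|=783.1302
10. canonical 6-gon: [(0, 86.3881) (23.0422, 61.267) (44.6519, 66.7302) (42.7678, 78.7678) (21.5969, 90) (0, 90)]
11. shoelace: 783.1302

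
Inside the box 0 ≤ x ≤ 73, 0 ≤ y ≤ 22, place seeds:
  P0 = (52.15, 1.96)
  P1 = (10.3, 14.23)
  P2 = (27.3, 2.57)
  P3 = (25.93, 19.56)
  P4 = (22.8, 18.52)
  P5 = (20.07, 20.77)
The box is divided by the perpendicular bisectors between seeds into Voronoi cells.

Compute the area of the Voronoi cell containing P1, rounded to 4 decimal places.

1. box [0,73]×[0,22]: [(0, 0) (73, 0) (73, 22) (0, 22)]
2. ⊥bis P1·P0 via (31.225,8.095): [(0, 0) (28.8516, 0) (35.3018, 22) (0, 22)]  |A|=705.6878
3. ⊥bis P1·P2 via (18.8,8.4): [(0, 0) (13.0386, 0) (28.128, 22) (0, 22)]  |A|=452.8325
4. ⊥bis P1·P3 via (18.115,16.895): [(0, 0) (13.0386, 0) (20.2774, 10.554) (16.3741, 22) (0, 22)]  |A|=385.5649
5. ⊥bis P1·P4 via (16.55,16.375): [(0, 0) (13.0386, 0) (19.1246, 8.8733) (14.6195, 22) (0, 22)]  |A|=364.1712
6. ⊥bis P1·P5 via (15.185,17.5): [(0, 0) (13.0386, 0) (19.1246, 8.8733) (17.1938, 14.499) (12.1727, 22) (0, 22)]  |A|=354.9946
7. canonical 6-gon: [(0, 0) (13.0386, 0) (19.1246, 8.8733) (17.1938, 14.499) (12.1727, 22) (0, 22)]
8. shoelace: 354.9946

Area of P1's cell: 354.9946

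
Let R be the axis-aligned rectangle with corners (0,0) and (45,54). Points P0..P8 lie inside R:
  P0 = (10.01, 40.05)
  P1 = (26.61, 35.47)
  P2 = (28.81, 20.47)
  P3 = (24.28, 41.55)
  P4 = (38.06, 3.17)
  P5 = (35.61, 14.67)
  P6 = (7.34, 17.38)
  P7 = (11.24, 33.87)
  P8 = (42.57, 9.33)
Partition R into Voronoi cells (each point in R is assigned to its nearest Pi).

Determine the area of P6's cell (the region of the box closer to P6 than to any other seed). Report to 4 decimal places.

Area of P6's cell: 481.7291

1. box [0,45]×[0,54]: [(0, 0) (45, 0) (45, 54) (0, 54)]
2. ⊥bis P6·P0 via (8.675,28.715): [(0, 29.7367) (0, 0) (45, 0) (45, 24.4368)]  |A|=1218.9031
3. ⊥bis P6·P1 via (16.975,26.425): [(15.5898, 27.9006) (0, 29.7367) (0, 0) (41.7819, 0)]  |A|=814.6636
4. ⊥bis P6·P2 via (18.075,18.925): [(16.9993, 26.3991) (15.5898, 27.9006) (0, 29.7367) (0, 0) (20.7987, 0)]  |A|=537.6956
5. ⊥bis P6·P3 via (15.81,29.465): [(16.9993, 26.3991) (15.5898, 27.9006) (0, 29.7367) (0, 0) (20.7987, 0)]  |A|=537.6956
6. ⊥bis P6·P4 via (22.7,10.275): [(20.122, 4.7018) (16.9993, 26.3991) (15.5898, 27.9006) (0, 29.7367) (0, 0) (17.9471, 0)]  |A|=530.9918
7. ⊥bis P6·P5 via (21.475,16.025): [(20.122, 4.7018) (16.9993, 26.3991) (15.5898, 27.9006) (0, 29.7367) (0, 0) (17.9471, 0)]  |A|=530.9918
8. ⊥bis P6·P7 via (9.29,25.625): [(20.122, 4.7018) (17.3863, 23.7102) (0, 27.8221) (0, 0) (17.9471, 0)]  |A|=481.7291
9. ⊥bis P6·P8 via (24.955,13.355): [(20.122, 4.7018) (17.3863, 23.7102) (0, 27.8221) (0, 0) (17.9471, 0)]  |A|=481.7291
10. canonical 5-gon: [(20.122, 4.7018) (17.3863, 23.7102) (0, 27.8221) (0, 0) (17.9471, 0)]
11. shoelace: 481.7291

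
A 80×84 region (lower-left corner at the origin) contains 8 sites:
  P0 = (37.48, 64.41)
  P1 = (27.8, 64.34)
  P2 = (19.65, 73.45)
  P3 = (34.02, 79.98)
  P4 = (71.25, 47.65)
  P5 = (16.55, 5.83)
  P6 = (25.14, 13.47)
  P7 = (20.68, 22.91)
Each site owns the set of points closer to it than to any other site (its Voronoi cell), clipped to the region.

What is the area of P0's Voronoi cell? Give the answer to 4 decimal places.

Area of P0's cell: 791.9548

1. box [0,80]×[0,84]: [(0, 0) (80, 0) (80, 84) (0, 84)]
2. ⊥bis P0·P1 via (32.64,64.375): [(33.1055, 0) (80, 0) (80, 84) (32.4981, 84)]  |A|=3964.6486
3. ⊥bis P0·P2 via (28.565,68.93): [(32.5502, 76.7902) (33.1055, 0) (80, 0) (80, 84) (36.2057, 84)]  |A|=3951.2832
4. ⊥bis P0·P3 via (35.75,72.195): [(32.5885, 71.4925) (33.1055, 0) (80, 0) (80, 82.0283)]  |A|=3620.8425
5. ⊥bis P0·P4 via (54.365,56.03): [(65.6897, 78.8483) (32.5885, 71.4925) (33.0115, 13.0044)]  |A|=969.5653
6. ⊥bis P0·P5 via (27.015,35.12): [(41.4311, 29.9693) (65.6897, 78.8483) (32.5885, 71.4925) (32.8667, 33.0293)]  |A|=884.0363
7. ⊥bis P0·P6 via (31.31,38.94): [(44.3192, 35.7886) (65.6897, 78.8483) (32.5885, 71.4925) (32.8266, 38.5726)]  |A|=822.9001
8. ⊥bis P0·P7 via (29.08,43.66): [(45.0227, 37.2061) (65.6897, 78.8483) (32.5885, 71.4925) (32.8007, 42.1538)]  |A|=791.9548
9. canonical 4-gon: [(45.0227, 37.2061) (65.6897, 78.8483) (32.5885, 71.4925) (32.8007, 42.1538)]
10. shoelace: 791.9548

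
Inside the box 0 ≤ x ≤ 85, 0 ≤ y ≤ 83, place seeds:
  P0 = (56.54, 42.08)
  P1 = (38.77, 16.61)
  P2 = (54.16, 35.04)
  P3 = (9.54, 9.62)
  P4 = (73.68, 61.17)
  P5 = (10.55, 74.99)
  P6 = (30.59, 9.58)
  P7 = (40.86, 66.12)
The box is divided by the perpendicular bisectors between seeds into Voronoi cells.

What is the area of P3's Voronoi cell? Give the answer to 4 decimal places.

Area of P3's cell: 832.0801

1. box [0,85]×[0,83]: [(0, 0) (85, 0) (85, 83) (0, 83)]
2. ⊥bis P3·P0 via (33.04,25.85): [(0, 73.6898) (0, 0) (50.893, 0)]  |A|=1875.1476
3. ⊥bis P3·P1 via (24.155,13.115): [(14.7906, 52.2739) (0, 73.6898) (0, 0) (27.2913, 0)]  |A|=1258.2704
4. ⊥bis P3·P2 via (31.85,22.33): [(14.7906, 52.2739) (0, 73.6898) (0, 0) (27.2913, 0)]  |A|=1258.2704
5. ⊥bis P3·P4 via (41.61,35.395): [(14.7906, 52.2739) (0, 73.6898) (0, 0) (27.2913, 0)]  |A|=1258.2704
6. ⊥bis P3·P5 via (10.045,42.305): [(17.201, 42.1944) (0, 42.4602) (0, 0) (27.2913, 0)]  |A|=940.9494
7. ⊥bis P3·P6 via (20.065,9.6): [(20.1039, 30.0556) (17.201, 42.1944) (0, 42.4602) (0, 0) (20.0468, 0)]  |A|=832.0801
8. ⊥bis P3·P7 via (25.2,37.87): [(20.1039, 30.0556) (17.201, 42.1944) (0, 42.4602) (0, 0) (20.0468, 0)]  |A|=832.0801
9. canonical 5-gon: [(20.1039, 30.0556) (17.201, 42.1944) (0, 42.4602) (0, 0) (20.0468, 0)]
10. shoelace: 832.0801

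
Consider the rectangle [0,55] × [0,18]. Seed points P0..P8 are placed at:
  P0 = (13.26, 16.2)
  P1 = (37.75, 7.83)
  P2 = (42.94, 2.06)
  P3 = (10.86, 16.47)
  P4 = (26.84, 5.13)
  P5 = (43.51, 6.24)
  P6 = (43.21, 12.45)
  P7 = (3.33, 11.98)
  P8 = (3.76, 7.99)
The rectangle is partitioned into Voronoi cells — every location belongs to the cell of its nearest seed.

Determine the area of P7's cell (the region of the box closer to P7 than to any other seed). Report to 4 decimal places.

Area of P7's cell: 56.7842

1. box [0,55]×[0,18]: [(0, 0) (55, 0) (55, 18) (0, 18)]
2. ⊥bis P7·P0 via (8.295,14.09): [(0, 0) (14.2829, 0) (6.6333, 18) (0, 18)]  |A|=188.2462
3. ⊥bis P7·P1 via (20.54,9.905): [(0, 0) (14.2829, 0) (6.6333, 18) (0, 18)]  |A|=188.2462
4. ⊥bis P7·P2 via (23.135,7.02): [(0, 0) (14.2829, 0) (6.6333, 18) (0, 18)]  |A|=188.2462
5. ⊥bis P7·P3 via (7.095,14.225): [(0, 0) (14.2829, 0) (11.0722, 7.5549) (4.844, 18) (0, 18)]  |A|=178.9014
6. ⊥bis P7·P4 via (15.085,8.555): [(0, 0) (12.5924, 0) (13.28, 2.3599) (11.0722, 7.5549) (4.844, 18) (0, 18)]  |A|=176.9067
7. ⊥bis P7·P5 via (23.42,9.11): [(0, 0) (12.5924, 0) (13.28, 2.3599) (11.0722, 7.5549) (4.844, 18) (0, 18)]  |A|=176.9067
8. ⊥bis P7·P6 via (23.27,12.215): [(0, 0) (12.5924, 0) (13.28, 2.3599) (11.0722, 7.5549) (4.844, 18) (0, 18)]  |A|=176.9067
9. ⊥bis P7·P8 via (3.545,9.985): [(0, 9.603) (9.2562, 10.6005) (4.844, 18) (0, 18)]  |A|=56.7842
10. canonical 4-gon: [(0, 9.603) (9.2562, 10.6005) (4.844, 18) (0, 18)]
11. shoelace: 56.7842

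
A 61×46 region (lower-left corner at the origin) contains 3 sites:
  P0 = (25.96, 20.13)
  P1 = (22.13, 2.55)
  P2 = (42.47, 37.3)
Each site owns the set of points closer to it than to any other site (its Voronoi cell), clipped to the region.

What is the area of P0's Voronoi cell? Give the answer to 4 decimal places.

1. box [0,61]×[0,46]: [(0, 0) (61, 0) (61, 46) (0, 46)]
2. ⊥bis P0·P1 via (24.045,11.34): [(0, 16.5785) (61, 3.2889) (61, 46) (0, 46)]  |A|=2200.0439
3. ⊥bis P0·P2 via (34.215,28.715): [(0, 16.5785) (60.5572, 3.3854) (16.239, 46) (0, 46)]  |A|=1236.8514
4. canonical 4-gon: [(0, 16.5785) (60.5572, 3.3854) (16.239, 46) (0, 46)]
5. shoelace: 1236.8514

Area of P0's cell: 1236.8514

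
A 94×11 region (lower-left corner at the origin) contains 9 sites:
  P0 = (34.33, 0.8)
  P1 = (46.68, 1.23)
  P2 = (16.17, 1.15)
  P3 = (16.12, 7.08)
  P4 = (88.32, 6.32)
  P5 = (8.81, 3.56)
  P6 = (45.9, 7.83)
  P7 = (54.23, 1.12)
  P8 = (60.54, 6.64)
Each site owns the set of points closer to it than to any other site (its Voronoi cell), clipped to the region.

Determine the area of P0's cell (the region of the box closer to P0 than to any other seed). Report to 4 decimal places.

1. box [0,94]×[0,11]: [(0, 0) (94, 0) (94, 11) (0, 11)]
2. ⊥bis P0·P1 via (40.505,1.015): [(0, 0) (40.5403, 0) (40.1573, 11) (0, 11)]  |A|=443.8373
3. ⊥bis P0·P2 via (25.25,0.975): [(25.2312, 0) (40.5403, 0) (40.1573, 11) (25.4432, 11)]  |A|=165.1279
4. ⊥bis P0·P3 via (25.225,3.94): [(25.312, 4.1923) (25.2312, 0) (40.5403, 0) (40.1573, 11) (27.6598, 11)]  |A|=157.5832
5. ⊥bis P0·P4 via (61.325,3.56): [(25.312, 4.1923) (25.2312, 0) (40.5403, 0) (40.1573, 11) (27.6598, 11)]  |A|=157.5832
6. ⊥bis P0·P5 via (21.57,2.18): [(25.312, 4.1923) (25.2312, 0) (40.5403, 0) (40.1573, 11) (27.6598, 11)]  |A|=157.5832
7. ⊥bis P0·P6 via (40.115,4.315): [(25.312, 4.1923) (25.2312, 0) (40.5403, 0) (40.4068, 3.8347) (36.0532, 11) (27.6598, 11)]  |A|=142.8793
8. ⊥bis P0·P7 via (44.28,0.96): [(25.312, 4.1923) (25.2312, 0) (40.5403, 0) (40.4068, 3.8347) (36.0532, 11) (27.6598, 11)]  |A|=142.8793
9. ⊥bis P0·P8 via (47.435,3.72): [(25.312, 4.1923) (25.2312, 0) (40.5403, 0) (40.4068, 3.8347) (36.0532, 11) (27.6598, 11)]  |A|=142.8793
10. canonical 6-gon: [(25.312, 4.1923) (25.2312, 0) (40.5403, 0) (40.4068, 3.8347) (36.0532, 11) (27.6598, 11)]
11. shoelace: 142.8793

Area of P0's cell: 142.8793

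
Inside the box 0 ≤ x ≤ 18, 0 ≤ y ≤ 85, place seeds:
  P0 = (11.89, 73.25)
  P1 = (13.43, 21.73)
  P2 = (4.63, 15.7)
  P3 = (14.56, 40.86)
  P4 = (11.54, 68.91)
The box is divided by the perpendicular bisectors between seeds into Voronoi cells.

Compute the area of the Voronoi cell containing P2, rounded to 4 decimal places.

Area of P2's cell: 337.6581

1. box [0,18]×[0,85]: [(0, 0) (18, 0) (18, 85) (0, 85)]
2. ⊥bis P2·P0 via (8.26,44.475): [(0, 45.517) (0, 0) (18, 0) (18, 43.2463)]  |A|=798.8697
3. ⊥bis P2·P1 via (9.03,18.715): [(0, 31.8931) (0, 0) (18, 0) (18, 5.6245)]  |A|=337.6581
4. ⊥bis P2·P3 via (9.595,28.28): [(0, 31.8931) (0, 0) (18, 0) (18, 5.6245)]  |A|=337.6581
5. ⊥bis P2·P4 via (8.085,42.305): [(0, 31.8931) (0, 0) (18, 0) (18, 5.6245)]  |A|=337.6581
6. canonical 4-gon: [(0, 31.8931) (0, 0) (18, 0) (18, 5.6245)]
7. shoelace: 337.6581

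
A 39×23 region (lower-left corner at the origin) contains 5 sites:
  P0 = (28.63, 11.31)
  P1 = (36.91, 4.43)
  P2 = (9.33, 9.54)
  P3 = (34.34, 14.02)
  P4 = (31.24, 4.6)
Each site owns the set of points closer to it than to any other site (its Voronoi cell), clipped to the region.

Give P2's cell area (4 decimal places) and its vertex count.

Area of P2's cell: 431.8285 (5 vertices)

1. box [0,39]×[0,23]: [(0, 0) (39, 0) (39, 23) (0, 23)]
2. ⊥bis P2·P0 via (18.98,10.425): [(0, 0) (19.9361, 0) (17.8267, 23) (0, 23)]  |A|=434.2725
3. ⊥bis P2·P1 via (23.12,6.985): [(0, 0) (19.9361, 0) (17.8267, 23) (0, 23)]  |A|=434.2725
4. ⊥bis P2·P3 via (21.835,11.78): [(0, 0) (19.9361, 0) (17.8267, 23) (0, 23)]  |A|=434.2725
5. ⊥bis P2·P4 via (20.285,7.07): [(0, 0) (18.6909, 0) (19.5761, 3.9257) (17.8267, 23) (0, 23)]  |A|=431.8285
6. canonical 5-gon: [(0, 0) (18.6909, 0) (19.5761, 3.9257) (17.8267, 23) (0, 23)]
7. shoelace: 431.8285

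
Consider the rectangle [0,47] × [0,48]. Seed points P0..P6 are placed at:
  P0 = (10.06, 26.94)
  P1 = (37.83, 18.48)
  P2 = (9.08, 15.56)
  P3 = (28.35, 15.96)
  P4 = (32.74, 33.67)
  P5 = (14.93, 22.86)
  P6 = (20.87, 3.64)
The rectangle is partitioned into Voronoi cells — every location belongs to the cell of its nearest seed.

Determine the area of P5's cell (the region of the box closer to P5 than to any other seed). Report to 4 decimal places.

Area of P5's cell: 155.8204

1. box [0,47]×[0,48]: [(0, 0) (47, 0) (47, 48) (0, 48)]
2. ⊥bis P5·P0 via (12.495,24.9): [(0, 9.9856) (0, 0) (47, 0) (47, 48) (31.8478, 48)]  |A|=1650.6634
3. ⊥bis P5·P1 via (26.38,20.67): [(31.5362, 47.6281) (0, 9.9856) (0, 0) (22.4265, 0)]  |A|=691.5202
4. ⊥bis P5·P2 via (12.005,19.21): [(24.2274, 9.4154) (31.5362, 47.6281) (9.446, 21.2607)]  |A|=325.7048
5. ⊥bis P5·P3 via (21.64,19.41): [(18.7557, 13.8002) (28.804, 33.3435) (31.5362, 47.6281) (9.446, 21.2607)]  |A|=250.2073
6. ⊥bis P5·P4 via (23.835,28.265): [(18.7557, 13.8002) (25.1115, 26.1619) (20.2552, 34.1628) (9.446, 21.2607)]  |A|=155.8204
7. ⊥bis P5·P6 via (17.9,13.25): [(18.7557, 13.8002) (25.1115, 26.1619) (20.2552, 34.1628) (9.446, 21.2607)]  |A|=155.8204
8. canonical 4-gon: [(18.7557, 13.8002) (25.1115, 26.1619) (20.2552, 34.1628) (9.446, 21.2607)]
9. shoelace: 155.8204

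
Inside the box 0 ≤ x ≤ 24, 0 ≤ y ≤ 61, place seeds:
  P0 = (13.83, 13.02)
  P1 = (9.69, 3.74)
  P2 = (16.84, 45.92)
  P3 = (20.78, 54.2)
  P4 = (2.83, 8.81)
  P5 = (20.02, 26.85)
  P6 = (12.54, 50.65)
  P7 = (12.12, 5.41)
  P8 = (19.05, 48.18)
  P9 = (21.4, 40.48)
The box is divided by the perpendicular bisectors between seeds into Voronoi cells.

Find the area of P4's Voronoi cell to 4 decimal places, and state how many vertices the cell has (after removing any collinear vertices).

1. box [0,24]×[0,61]: [(0, 0) (24, 0) (24, 61) (0, 61)]
2. ⊥bis P4·P0 via (8.33,10.915): [(0, 32.6798) (0, 0) (12.5075, 0)]  |A|=204.3711
3. ⊥bis P4·P1 via (6.26,6.275): [(8.7937, 9.7033) (0, 32.6798) (0, 0) (1.6224, 0)]  |A|=151.5603
4. ⊥bis P4·P2 via (9.835,27.365): [(8.7937, 9.7033) (0.7166, 30.8074) (0, 31.078) (0, 0) (1.6224, 0)]  |A|=150.9863
5. ⊥bis P4·P3 via (11.805,31.505): [(8.7937, 9.7033) (0.7166, 30.8074) (0, 31.078) (0, 0) (1.6224, 0)]  |A|=150.9863
6. ⊥bis P4·P5 via (11.425,17.83): [(8.7937, 9.7033) (2.3875, 26.4416) (0, 28.7167) (0, 0) (1.6224, 0)]  |A|=146.8292
7. ⊥bis P4·P6 via (7.685,29.73): [(8.7937, 9.7033) (2.3875, 26.4416) (0, 28.7167) (0, 0) (1.6224, 0)]  |A|=146.8292
8. ⊥bis P4·P7 via (7.475,7.11): [(8.0615, 8.7125) (8.6048, 10.197) (2.3875, 26.4416) (0, 28.7167) (0, 0) (1.6224, 0)]  |A|=146.5548
9. ⊥bis P4·P8 via (10.94,28.495): [(8.0615, 8.7125) (8.6048, 10.197) (2.3875, 26.4416) (0, 28.7167) (0, 0) (1.6224, 0)]  |A|=146.5548
10. ⊥bis P4·P9 via (12.115,24.645): [(8.0615, 8.7125) (8.6048, 10.197) (2.3875, 26.4416) (0, 28.7167) (0, 0) (1.6224, 0)]  |A|=146.5548
11. canonical 6-gon: [(8.0615, 8.7125) (8.6048, 10.197) (2.3875, 26.4416) (0, 28.7167) (0, 0) (1.6224, 0)]
12. shoelace: 146.5548

Area of P4's cell: 146.5548 (6 vertices)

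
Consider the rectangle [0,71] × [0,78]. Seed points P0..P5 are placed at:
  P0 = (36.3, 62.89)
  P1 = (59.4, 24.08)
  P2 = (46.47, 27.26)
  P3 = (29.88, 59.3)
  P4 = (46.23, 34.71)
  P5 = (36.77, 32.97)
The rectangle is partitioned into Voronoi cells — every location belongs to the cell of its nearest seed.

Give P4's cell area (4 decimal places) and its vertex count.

Area of P4's cell: 522.2103 (6 vertices)

1. box [0,71]×[0,78]: [(0, 0) (71, 0) (71, 78) (0, 78)]
2. ⊥bis P4·P0 via (41.265,48.8): [(0, 34.2591) (0, 0) (71, 0) (71, 59.2779)]  |A|=3320.5666
3. ⊥bis P4·P1 via (52.815,29.395): [(0, 34.2591) (0, 0) (29.0892, 0) (71, 51.9252) (71, 59.2779)]  |A|=2232.4523
4. ⊥bis P4·P2 via (46.35,30.985): [(0, 34.2591) (0, 29.4918) (54.3052, 31.2413) (71, 51.9252) (71, 59.2779)]  |A|=977.2803
5. ⊥bis P4·P3 via (38.055,47.005): [(40.1792, 48.4174) (12.3122, 29.8885) (54.3052, 31.2413) (71, 51.9252) (71, 59.2779)]  |A|=772.9682
6. ⊥bis P4·P5 via (41.5,33.84): [(40.1792, 48.4174) (38.967, 47.6114) (42.0506, 30.8465) (54.3052, 31.2413) (71, 51.9252) (71, 59.2779)]  |A|=522.2103
7. canonical 6-gon: [(40.1792, 48.4174) (38.967, 47.6114) (42.0506, 30.8465) (54.3052, 31.2413) (71, 51.9252) (71, 59.2779)]
8. shoelace: 522.2103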